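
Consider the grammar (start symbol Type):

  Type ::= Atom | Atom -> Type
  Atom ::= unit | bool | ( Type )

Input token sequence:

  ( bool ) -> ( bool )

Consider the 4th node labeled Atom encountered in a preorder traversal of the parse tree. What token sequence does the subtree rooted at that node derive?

[Type [Atom ( [Type [Atom bool]] )] -> [Type [Atom ( [Type [Atom bool]] )]]]

bool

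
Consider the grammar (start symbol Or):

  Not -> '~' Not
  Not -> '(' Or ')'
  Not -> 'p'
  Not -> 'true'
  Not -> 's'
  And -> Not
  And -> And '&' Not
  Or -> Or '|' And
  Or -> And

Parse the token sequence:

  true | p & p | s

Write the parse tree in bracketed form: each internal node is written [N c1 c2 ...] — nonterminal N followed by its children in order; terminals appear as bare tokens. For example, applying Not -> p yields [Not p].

[Or [Or [Or [And [Not true]]] | [And [And [Not p]] & [Not p]]] | [And [Not s]]]

Or
Or | And
Or | And | And
And | And | And
Not | And | And
true | And | And
true | And & Not | And
true | Not & Not | And
true | p & Not | And
true | p & p | And
true | p & p | Not
true | p & p | s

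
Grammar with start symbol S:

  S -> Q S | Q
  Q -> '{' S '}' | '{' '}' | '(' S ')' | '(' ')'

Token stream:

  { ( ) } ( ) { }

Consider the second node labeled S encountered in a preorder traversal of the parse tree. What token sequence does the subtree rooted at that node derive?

[S [Q { [S [Q ( )]] }] [S [Q ( )] [S [Q { }]]]]

( )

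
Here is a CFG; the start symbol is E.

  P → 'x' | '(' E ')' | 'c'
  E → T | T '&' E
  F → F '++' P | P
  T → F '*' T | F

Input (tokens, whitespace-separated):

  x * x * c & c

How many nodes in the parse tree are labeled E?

2

[E [T [F [P x]] * [T [F [P x]] * [T [F [P c]]]]] & [E [T [F [P c]]]]]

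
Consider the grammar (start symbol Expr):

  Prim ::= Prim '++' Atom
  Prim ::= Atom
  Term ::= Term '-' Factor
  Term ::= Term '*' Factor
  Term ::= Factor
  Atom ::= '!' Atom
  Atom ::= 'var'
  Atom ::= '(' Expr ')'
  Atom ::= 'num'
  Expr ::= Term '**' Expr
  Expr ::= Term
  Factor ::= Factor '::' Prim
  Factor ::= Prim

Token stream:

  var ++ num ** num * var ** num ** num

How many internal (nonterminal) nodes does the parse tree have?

[Expr [Term [Factor [Prim [Prim [Atom var]] ++ [Atom num]]]] ** [Expr [Term [Term [Factor [Prim [Atom num]]]] * [Factor [Prim [Atom var]]]] ** [Expr [Term [Factor [Prim [Atom num]]]] ** [Expr [Term [Factor [Prim [Atom num]]]]]]]]

26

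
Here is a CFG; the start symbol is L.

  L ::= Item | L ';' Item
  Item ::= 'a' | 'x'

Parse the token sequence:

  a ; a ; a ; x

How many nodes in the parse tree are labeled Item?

4

[L [L [L [L [Item a]] ; [Item a]] ; [Item a]] ; [Item x]]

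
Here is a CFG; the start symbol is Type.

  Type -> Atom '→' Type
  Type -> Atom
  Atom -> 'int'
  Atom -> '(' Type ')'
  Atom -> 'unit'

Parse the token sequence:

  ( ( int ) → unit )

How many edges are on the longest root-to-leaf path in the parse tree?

[Type [Atom ( [Type [Atom ( [Type [Atom int]] )] → [Type [Atom unit]]] )]]

6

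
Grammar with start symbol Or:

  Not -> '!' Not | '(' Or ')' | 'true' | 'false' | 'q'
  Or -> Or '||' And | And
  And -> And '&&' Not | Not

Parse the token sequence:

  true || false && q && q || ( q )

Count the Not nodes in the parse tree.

[Or [Or [Or [And [Not true]]] || [And [And [And [Not false]] && [Not q]] && [Not q]]] || [And [Not ( [Or [And [Not q]]] )]]]

6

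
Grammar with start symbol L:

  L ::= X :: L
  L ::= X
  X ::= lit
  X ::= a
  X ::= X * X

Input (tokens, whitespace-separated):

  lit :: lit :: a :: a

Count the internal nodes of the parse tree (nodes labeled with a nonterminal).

[L [X lit] :: [L [X lit] :: [L [X a] :: [L [X a]]]]]

8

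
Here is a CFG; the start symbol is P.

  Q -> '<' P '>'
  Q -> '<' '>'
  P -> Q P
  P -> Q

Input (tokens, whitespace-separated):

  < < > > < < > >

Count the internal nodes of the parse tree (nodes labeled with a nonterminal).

8

[P [Q < [P [Q < >]] >] [P [Q < [P [Q < >]] >]]]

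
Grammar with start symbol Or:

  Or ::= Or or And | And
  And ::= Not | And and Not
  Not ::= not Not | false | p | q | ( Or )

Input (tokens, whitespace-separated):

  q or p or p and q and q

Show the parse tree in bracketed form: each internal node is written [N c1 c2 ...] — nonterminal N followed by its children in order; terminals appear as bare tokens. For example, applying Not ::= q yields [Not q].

[Or [Or [Or [And [Not q]]] or [And [Not p]]] or [And [And [And [Not p]] and [Not q]] and [Not q]]]

Or
Or or And
Or or And or And
And or And or And
Not or And or And
q or And or And
q or Not or And
q or p or And
q or p or And and Not
q or p or And and Not and Not
q or p or Not and Not and Not
q or p or p and Not and Not
q or p or p and q and Not
q or p or p and q and q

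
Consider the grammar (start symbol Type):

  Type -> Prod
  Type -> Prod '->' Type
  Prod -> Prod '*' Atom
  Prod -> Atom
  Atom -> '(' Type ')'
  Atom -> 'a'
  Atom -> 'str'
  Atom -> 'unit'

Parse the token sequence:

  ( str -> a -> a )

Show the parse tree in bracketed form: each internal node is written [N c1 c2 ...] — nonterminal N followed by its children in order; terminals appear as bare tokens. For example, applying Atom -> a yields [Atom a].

Type
Prod
Atom
( Type )
( Prod -> Type )
( Atom -> Type )
( str -> Type )
( str -> Prod -> Type )
( str -> Atom -> Type )
( str -> a -> Type )
( str -> a -> Prod )
( str -> a -> Atom )
( str -> a -> a )

[Type [Prod [Atom ( [Type [Prod [Atom str]] -> [Type [Prod [Atom a]] -> [Type [Prod [Atom a]]]]] )]]]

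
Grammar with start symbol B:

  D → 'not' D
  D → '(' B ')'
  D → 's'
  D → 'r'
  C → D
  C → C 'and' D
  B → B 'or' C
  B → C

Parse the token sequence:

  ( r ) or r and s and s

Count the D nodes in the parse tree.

5

[B [B [C [D ( [B [C [D r]]] )]]] or [C [C [C [D r]] and [D s]] and [D s]]]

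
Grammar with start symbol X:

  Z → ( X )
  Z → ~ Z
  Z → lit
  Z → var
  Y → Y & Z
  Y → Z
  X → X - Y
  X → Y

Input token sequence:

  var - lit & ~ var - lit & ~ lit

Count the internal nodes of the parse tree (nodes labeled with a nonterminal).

[X [X [X [Y [Z var]]] - [Y [Y [Z lit]] & [Z ~ [Z var]]]] - [Y [Y [Z lit]] & [Z ~ [Z lit]]]]

15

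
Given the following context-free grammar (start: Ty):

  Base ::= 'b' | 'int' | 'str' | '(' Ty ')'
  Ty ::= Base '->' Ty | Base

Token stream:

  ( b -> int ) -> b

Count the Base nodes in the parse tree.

4

[Ty [Base ( [Ty [Base b] -> [Ty [Base int]]] )] -> [Ty [Base b]]]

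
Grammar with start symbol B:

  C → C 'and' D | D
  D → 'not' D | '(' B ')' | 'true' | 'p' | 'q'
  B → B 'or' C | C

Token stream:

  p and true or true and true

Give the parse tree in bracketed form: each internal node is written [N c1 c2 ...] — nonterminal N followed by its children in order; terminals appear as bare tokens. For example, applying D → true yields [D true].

B
B or C
C or C
C and D or C
D and D or C
p and D or C
p and true or C
p and true or C and D
p and true or D and D
p and true or true and D
p and true or true and true

[B [B [C [C [D p]] and [D true]]] or [C [C [D true]] and [D true]]]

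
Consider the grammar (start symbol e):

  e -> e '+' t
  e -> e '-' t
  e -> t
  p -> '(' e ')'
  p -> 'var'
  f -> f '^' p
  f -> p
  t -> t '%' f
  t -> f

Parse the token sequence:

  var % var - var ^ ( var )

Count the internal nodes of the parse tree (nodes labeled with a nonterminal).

[e [e [t [t [f [p var]]] % [f [p var]]]] - [t [f [f [p var]] ^ [p ( [e [t [f [p var]]]] )]]]]

17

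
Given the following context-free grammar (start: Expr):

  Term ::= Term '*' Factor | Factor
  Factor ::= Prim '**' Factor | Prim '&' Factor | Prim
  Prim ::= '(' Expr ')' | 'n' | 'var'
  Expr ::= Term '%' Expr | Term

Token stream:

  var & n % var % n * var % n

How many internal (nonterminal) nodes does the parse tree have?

[Expr [Term [Factor [Prim var] & [Factor [Prim n]]]] % [Expr [Term [Factor [Prim var]]] % [Expr [Term [Term [Factor [Prim n]]] * [Factor [Prim var]]] % [Expr [Term [Factor [Prim n]]]]]]]

21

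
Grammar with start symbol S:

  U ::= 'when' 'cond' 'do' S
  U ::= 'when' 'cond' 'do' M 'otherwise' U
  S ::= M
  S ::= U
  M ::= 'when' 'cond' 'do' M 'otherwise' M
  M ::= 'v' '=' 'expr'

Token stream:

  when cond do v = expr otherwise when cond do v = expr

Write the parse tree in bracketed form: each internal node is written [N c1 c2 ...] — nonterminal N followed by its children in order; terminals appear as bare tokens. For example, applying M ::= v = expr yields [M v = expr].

[S [U when cond do [M v = expr] otherwise [U when cond do [S [M v = expr]]]]]

S
U
when cond do M otherwise U
when cond do v = expr otherwise U
when cond do v = expr otherwise when cond do S
when cond do v = expr otherwise when cond do M
when cond do v = expr otherwise when cond do v = expr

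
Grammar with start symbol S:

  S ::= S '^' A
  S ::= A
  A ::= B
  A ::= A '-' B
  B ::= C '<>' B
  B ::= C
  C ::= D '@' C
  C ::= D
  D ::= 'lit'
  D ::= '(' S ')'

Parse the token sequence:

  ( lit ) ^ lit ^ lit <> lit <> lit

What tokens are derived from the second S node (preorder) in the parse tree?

[S [S [S [A [B [C [D ( [S [A [B [C [D lit]]]]] )]]]]] ^ [A [B [C [D lit]]]]] ^ [A [B [C [D lit]] <> [B [C [D lit]] <> [B [C [D lit]]]]]]]

( lit ) ^ lit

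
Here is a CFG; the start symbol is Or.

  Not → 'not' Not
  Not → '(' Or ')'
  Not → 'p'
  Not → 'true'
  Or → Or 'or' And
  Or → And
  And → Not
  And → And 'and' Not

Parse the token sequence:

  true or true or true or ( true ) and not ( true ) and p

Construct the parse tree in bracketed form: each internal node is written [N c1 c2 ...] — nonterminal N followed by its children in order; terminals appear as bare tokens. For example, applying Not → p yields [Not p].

[Or [Or [Or [Or [And [Not true]]] or [And [Not true]]] or [And [Not true]]] or [And [And [And [Not ( [Or [And [Not true]]] )]] and [Not not [Not ( [Or [And [Not true]]] )]]] and [Not p]]]

Or
Or or And
Or or And or And
Or or And or And or And
And or And or And or And
Not or And or And or And
true or And or And or And
true or Not or And or And
true or true or And or And
true or true or Not or And
true or true or true or And
true or true or true or And and Not
true or true or true or And and Not and Not
true or true or true or Not and Not and Not
true or true or true or ( Or ) and Not and Not
true or true or true or ( And ) and Not and Not
true or true or true or ( Not ) and Not and Not
true or true or true or ( true ) and Not and Not
true or true or true or ( true ) and not Not and Not
true or true or true or ( true ) and not ( Or ) and Not
true or true or true or ( true ) and not ( And ) and Not
true or true or true or ( true ) and not ( Not ) and Not
true or true or true or ( true ) and not ( true ) and Not
true or true or true or ( true ) and not ( true ) and p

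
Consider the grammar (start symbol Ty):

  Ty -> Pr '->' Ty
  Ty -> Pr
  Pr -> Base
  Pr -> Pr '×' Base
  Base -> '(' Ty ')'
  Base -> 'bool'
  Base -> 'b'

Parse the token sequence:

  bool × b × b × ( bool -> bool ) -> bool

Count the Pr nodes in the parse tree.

[Ty [Pr [Pr [Pr [Pr [Base bool]] × [Base b]] × [Base b]] × [Base ( [Ty [Pr [Base bool]] -> [Ty [Pr [Base bool]]]] )]] -> [Ty [Pr [Base bool]]]]

7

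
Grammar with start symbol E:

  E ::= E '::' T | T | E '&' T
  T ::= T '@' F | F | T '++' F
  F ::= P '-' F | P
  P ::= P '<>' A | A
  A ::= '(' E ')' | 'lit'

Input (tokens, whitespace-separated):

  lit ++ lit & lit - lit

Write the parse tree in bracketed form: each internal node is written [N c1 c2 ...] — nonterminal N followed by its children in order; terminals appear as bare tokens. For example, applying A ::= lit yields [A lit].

E
E & T
T & T
T ++ F & T
F ++ F & T
P ++ F & T
A ++ F & T
lit ++ F & T
lit ++ P & T
lit ++ A & T
lit ++ lit & T
lit ++ lit & F
lit ++ lit & P - F
lit ++ lit & A - F
lit ++ lit & lit - F
lit ++ lit & lit - P
lit ++ lit & lit - A
lit ++ lit & lit - lit

[E [E [T [T [F [P [A lit]]]] ++ [F [P [A lit]]]]] & [T [F [P [A lit]] - [F [P [A lit]]]]]]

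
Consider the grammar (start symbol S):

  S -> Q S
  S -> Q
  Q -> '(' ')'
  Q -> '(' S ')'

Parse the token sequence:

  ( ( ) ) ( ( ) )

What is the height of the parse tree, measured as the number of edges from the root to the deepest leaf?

5

[S [Q ( [S [Q ( )]] )] [S [Q ( [S [Q ( )]] )]]]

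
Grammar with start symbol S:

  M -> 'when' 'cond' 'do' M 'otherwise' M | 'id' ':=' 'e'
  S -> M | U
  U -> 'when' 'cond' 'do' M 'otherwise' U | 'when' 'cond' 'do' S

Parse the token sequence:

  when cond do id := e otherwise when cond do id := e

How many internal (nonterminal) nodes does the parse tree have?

[S [U when cond do [M id := e] otherwise [U when cond do [S [M id := e]]]]]

6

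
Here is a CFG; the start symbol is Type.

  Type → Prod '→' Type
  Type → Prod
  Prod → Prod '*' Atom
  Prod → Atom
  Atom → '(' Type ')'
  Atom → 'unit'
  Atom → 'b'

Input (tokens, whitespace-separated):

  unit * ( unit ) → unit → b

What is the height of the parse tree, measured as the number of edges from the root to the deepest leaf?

6

[Type [Prod [Prod [Atom unit]] * [Atom ( [Type [Prod [Atom unit]]] )]] → [Type [Prod [Atom unit]] → [Type [Prod [Atom b]]]]]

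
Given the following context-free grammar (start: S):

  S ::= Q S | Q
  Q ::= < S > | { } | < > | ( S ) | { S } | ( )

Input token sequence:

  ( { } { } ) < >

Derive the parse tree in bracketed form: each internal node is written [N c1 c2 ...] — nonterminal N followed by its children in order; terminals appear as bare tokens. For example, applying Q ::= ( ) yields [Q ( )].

S
Q S
( S ) S
( Q S ) S
( { } S ) S
( { } Q ) S
( { } { } ) S
( { } { } ) Q
( { } { } ) < >

[S [Q ( [S [Q { }] [S [Q { }]]] )] [S [Q < >]]]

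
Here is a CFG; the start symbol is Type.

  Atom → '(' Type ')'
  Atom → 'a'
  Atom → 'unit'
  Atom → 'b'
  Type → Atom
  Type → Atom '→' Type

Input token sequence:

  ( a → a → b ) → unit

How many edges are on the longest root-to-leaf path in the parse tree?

[Type [Atom ( [Type [Atom a] → [Type [Atom a] → [Type [Atom b]]]] )] → [Type [Atom unit]]]

6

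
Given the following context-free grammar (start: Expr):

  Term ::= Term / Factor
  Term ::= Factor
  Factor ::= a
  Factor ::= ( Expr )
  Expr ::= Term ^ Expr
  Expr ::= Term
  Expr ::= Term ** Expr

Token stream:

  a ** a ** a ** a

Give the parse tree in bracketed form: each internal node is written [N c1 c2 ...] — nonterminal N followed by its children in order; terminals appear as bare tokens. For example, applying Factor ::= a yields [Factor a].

[Expr [Term [Factor a]] ** [Expr [Term [Factor a]] ** [Expr [Term [Factor a]] ** [Expr [Term [Factor a]]]]]]

Expr
Term ** Expr
Factor ** Expr
a ** Expr
a ** Term ** Expr
a ** Factor ** Expr
a ** a ** Expr
a ** a ** Term ** Expr
a ** a ** Factor ** Expr
a ** a ** a ** Expr
a ** a ** a ** Term
a ** a ** a ** Factor
a ** a ** a ** a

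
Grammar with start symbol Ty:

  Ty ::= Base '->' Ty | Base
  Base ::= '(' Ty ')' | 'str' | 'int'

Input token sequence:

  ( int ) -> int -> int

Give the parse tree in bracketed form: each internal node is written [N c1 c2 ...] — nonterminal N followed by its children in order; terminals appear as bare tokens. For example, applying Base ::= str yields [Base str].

Ty
Base -> Ty
( Ty ) -> Ty
( Base ) -> Ty
( int ) -> Ty
( int ) -> Base -> Ty
( int ) -> int -> Ty
( int ) -> int -> Base
( int ) -> int -> int

[Ty [Base ( [Ty [Base int]] )] -> [Ty [Base int] -> [Ty [Base int]]]]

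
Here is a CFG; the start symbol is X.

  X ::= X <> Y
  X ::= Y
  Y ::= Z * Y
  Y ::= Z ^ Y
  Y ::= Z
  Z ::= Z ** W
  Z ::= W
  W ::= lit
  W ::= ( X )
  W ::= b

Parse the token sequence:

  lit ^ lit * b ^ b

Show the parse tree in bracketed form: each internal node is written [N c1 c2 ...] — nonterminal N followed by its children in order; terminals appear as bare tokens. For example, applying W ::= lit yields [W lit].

[X [Y [Z [W lit]] ^ [Y [Z [W lit]] * [Y [Z [W b]] ^ [Y [Z [W b]]]]]]]

X
Y
Z ^ Y
W ^ Y
lit ^ Y
lit ^ Z * Y
lit ^ W * Y
lit ^ lit * Y
lit ^ lit * Z ^ Y
lit ^ lit * W ^ Y
lit ^ lit * b ^ Y
lit ^ lit * b ^ Z
lit ^ lit * b ^ W
lit ^ lit * b ^ b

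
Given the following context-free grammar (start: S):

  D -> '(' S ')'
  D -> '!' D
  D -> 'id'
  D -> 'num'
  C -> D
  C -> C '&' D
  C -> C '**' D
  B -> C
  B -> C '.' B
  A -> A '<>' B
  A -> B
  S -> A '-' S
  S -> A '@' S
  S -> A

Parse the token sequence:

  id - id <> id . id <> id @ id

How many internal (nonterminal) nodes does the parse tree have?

[S [A [B [C [D id]]]] - [S [A [A [A [B [C [D id]]]] <> [B [C [D id]] . [B [C [D id]]]]] <> [B [C [D id]]]] @ [S [A [B [C [D id]]]]]]]

26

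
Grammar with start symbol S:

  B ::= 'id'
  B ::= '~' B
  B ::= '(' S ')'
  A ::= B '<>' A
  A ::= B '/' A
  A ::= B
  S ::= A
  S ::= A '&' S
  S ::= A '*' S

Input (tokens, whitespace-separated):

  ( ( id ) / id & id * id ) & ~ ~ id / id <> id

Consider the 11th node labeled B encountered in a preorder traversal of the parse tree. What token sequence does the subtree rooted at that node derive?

id

[S [A [B ( [S [A [B ( [S [A [B id]]] )] / [A [B id]]] & [S [A [B id]] * [S [A [B id]]]]] )]] & [S [A [B ~ [B ~ [B id]]] / [A [B id] <> [A [B id]]]]]]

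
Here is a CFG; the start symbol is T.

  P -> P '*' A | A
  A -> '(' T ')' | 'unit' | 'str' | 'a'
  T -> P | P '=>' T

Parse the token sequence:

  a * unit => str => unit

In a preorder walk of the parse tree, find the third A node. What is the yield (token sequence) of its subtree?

str

[T [P [P [A a]] * [A unit]] => [T [P [A str]] => [T [P [A unit]]]]]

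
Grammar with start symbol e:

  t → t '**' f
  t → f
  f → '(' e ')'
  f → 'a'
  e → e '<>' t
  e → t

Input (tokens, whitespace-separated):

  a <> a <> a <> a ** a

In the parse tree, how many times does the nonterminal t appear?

[e [e [e [e [t [f a]]] <> [t [f a]]] <> [t [f a]]] <> [t [t [f a]] ** [f a]]]

5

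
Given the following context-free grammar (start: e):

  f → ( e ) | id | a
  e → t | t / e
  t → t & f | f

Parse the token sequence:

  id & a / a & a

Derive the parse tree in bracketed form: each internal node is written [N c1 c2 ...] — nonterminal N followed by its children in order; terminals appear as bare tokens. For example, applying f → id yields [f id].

[e [t [t [f id]] & [f a]] / [e [t [t [f a]] & [f a]]]]

e
t / e
t & f / e
f & f / e
id & f / e
id & a / e
id & a / t
id & a / t & f
id & a / f & f
id & a / a & f
id & a / a & a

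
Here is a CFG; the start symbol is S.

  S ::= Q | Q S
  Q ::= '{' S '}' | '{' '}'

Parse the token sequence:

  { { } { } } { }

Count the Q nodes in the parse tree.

[S [Q { [S [Q { }] [S [Q { }]]] }] [S [Q { }]]]

4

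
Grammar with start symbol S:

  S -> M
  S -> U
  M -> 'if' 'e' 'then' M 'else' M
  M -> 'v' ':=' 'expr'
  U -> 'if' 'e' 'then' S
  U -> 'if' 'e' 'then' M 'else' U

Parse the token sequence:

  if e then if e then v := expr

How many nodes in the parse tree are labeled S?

[S [U if e then [S [U if e then [S [M v := expr]]]]]]

3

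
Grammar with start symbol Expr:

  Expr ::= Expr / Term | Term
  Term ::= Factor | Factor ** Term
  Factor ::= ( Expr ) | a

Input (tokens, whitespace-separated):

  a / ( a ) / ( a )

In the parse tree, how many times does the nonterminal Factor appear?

[Expr [Expr [Expr [Term [Factor a]]] / [Term [Factor ( [Expr [Term [Factor a]]] )]]] / [Term [Factor ( [Expr [Term [Factor a]]] )]]]

5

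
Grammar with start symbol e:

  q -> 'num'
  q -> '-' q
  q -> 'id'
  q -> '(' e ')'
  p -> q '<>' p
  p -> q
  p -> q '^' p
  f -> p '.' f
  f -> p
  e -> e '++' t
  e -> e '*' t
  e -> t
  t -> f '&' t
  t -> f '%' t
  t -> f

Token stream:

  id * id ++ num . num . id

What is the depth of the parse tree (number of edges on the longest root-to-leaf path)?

7

[e [e [e [t [f [p [q id]]]]] * [t [f [p [q id]]]]] ++ [t [f [p [q num]] . [f [p [q num]] . [f [p [q id]]]]]]]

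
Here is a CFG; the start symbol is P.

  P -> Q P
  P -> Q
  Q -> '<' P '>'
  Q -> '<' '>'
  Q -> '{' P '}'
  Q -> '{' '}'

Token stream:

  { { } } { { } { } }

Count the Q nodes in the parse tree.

[P [Q { [P [Q { }]] }] [P [Q { [P [Q { }] [P [Q { }]]] }]]]

5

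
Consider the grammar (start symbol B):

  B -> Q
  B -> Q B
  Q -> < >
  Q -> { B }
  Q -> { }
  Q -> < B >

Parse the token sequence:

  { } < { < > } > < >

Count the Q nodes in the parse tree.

[B [Q { }] [B [Q < [B [Q { [B [Q < >]] }]] >] [B [Q < >]]]]

5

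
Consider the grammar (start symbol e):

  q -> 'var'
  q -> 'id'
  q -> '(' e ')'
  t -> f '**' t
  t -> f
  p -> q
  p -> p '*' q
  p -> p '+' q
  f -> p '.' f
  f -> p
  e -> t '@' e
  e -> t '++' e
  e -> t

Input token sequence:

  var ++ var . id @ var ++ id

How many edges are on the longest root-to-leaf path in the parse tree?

[e [t [f [p [q var]]]] ++ [e [t [f [p [q var]] . [f [p [q id]]]]] @ [e [t [f [p [q var]]]] ++ [e [t [f [p [q id]]]]]]]]

8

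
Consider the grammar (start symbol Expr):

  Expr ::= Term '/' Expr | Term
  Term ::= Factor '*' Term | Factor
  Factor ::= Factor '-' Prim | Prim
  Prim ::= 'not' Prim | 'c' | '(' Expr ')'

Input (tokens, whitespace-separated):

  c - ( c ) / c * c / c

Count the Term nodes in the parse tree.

[Expr [Term [Factor [Factor [Prim c]] - [Prim ( [Expr [Term [Factor [Prim c]]]] )]]] / [Expr [Term [Factor [Prim c]] * [Term [Factor [Prim c]]]] / [Expr [Term [Factor [Prim c]]]]]]

5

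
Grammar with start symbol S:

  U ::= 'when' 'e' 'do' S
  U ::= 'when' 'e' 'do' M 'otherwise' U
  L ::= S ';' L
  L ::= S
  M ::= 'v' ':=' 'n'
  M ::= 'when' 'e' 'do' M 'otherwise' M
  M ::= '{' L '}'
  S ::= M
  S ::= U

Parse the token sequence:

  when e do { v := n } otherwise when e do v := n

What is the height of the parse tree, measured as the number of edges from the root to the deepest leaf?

6

[S [U when e do [M { [L [S [M v := n]]] }] otherwise [U when e do [S [M v := n]]]]]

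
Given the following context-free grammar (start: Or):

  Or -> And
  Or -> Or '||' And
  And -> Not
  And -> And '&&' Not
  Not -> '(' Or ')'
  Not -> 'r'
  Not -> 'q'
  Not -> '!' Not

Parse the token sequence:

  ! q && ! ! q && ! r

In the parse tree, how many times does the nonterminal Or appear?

1

[Or [And [And [And [Not ! [Not q]]] && [Not ! [Not ! [Not q]]]] && [Not ! [Not r]]]]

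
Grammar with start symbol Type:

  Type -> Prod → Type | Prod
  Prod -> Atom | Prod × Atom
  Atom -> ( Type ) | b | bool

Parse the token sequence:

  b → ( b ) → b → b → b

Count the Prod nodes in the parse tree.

6

[Type [Prod [Atom b]] → [Type [Prod [Atom ( [Type [Prod [Atom b]]] )]] → [Type [Prod [Atom b]] → [Type [Prod [Atom b]] → [Type [Prod [Atom b]]]]]]]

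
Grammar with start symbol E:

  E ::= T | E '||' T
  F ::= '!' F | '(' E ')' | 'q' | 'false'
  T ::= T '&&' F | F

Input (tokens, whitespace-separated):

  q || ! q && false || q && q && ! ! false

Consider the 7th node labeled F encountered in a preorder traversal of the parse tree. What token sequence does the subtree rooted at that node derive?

! ! false

[E [E [E [T [F q]]] || [T [T [F ! [F q]]] && [F false]]] || [T [T [T [F q]] && [F q]] && [F ! [F ! [F false]]]]]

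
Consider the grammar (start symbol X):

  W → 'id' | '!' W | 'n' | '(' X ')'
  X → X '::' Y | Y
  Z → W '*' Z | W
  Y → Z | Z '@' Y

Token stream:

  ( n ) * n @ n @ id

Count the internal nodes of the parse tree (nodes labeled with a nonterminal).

16

[X [Y [Z [W ( [X [Y [Z [W n]]]] )] * [Z [W n]]] @ [Y [Z [W n]] @ [Y [Z [W id]]]]]]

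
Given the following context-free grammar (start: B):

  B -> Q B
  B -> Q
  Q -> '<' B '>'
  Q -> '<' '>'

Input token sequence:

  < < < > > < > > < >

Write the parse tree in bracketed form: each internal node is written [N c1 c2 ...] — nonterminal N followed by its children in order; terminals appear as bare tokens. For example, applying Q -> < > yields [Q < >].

B
Q B
< B > B
< Q B > B
< < B > B > B
< < Q > B > B
< < < > > B > B
< < < > > Q > B
< < < > > < > > B
< < < > > < > > Q
< < < > > < > > < >

[B [Q < [B [Q < [B [Q < >]] >] [B [Q < >]]] >] [B [Q < >]]]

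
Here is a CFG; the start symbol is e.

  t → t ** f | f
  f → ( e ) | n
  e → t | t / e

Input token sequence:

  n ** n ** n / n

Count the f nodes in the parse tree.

[e [t [t [t [f n]] ** [f n]] ** [f n]] / [e [t [f n]]]]

4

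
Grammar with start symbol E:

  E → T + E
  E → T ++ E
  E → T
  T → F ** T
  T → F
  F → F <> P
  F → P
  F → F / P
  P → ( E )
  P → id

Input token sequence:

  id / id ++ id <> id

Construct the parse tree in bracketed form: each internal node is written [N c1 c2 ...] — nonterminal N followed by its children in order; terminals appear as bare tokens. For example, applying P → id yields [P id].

E
T ++ E
F ++ E
F / P ++ E
P / P ++ E
id / P ++ E
id / id ++ E
id / id ++ T
id / id ++ F
id / id ++ F <> P
id / id ++ P <> P
id / id ++ id <> P
id / id ++ id <> id

[E [T [F [F [P id]] / [P id]]] ++ [E [T [F [F [P id]] <> [P id]]]]]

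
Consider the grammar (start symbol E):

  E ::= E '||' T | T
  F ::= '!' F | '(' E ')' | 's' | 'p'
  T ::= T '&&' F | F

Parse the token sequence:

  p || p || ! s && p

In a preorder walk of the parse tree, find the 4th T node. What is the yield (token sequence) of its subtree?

[E [E [E [T [F p]]] || [T [F p]]] || [T [T [F ! [F s]]] && [F p]]]

! s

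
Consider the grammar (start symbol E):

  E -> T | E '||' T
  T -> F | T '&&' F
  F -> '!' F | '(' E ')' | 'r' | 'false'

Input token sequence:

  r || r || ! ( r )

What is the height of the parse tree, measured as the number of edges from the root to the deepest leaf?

7

[E [E [E [T [F r]]] || [T [F r]]] || [T [F ! [F ( [E [T [F r]]] )]]]]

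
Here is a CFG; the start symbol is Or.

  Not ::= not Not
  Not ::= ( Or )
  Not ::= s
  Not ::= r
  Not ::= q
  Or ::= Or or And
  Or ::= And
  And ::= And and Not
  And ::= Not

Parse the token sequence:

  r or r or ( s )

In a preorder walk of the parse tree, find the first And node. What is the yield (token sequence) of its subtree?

r

[Or [Or [Or [And [Not r]]] or [And [Not r]]] or [And [Not ( [Or [And [Not s]]] )]]]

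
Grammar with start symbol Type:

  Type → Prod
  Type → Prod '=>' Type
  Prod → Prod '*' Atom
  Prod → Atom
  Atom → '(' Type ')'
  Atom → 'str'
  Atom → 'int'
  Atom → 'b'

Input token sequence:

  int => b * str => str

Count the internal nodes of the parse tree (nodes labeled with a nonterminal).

11

[Type [Prod [Atom int]] => [Type [Prod [Prod [Atom b]] * [Atom str]] => [Type [Prod [Atom str]]]]]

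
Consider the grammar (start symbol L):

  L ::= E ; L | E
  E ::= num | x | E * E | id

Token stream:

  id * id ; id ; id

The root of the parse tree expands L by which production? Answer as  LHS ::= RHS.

L ::= E ; L

[L [E [E id] * [E id]] ; [L [E id] ; [L [E id]]]]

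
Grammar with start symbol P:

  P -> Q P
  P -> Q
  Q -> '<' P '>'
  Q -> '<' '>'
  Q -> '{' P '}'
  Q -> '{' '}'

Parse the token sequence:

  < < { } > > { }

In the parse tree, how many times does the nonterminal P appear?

[P [Q < [P [Q < [P [Q { }]] >]] >] [P [Q { }]]]

4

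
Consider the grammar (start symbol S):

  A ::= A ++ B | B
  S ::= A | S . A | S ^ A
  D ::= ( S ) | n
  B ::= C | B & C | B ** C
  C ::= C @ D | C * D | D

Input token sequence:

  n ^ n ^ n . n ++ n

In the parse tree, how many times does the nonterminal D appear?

[S [S [S [S [A [B [C [D n]]]]] ^ [A [B [C [D n]]]]] ^ [A [B [C [D n]]]]] . [A [A [B [C [D n]]]] ++ [B [C [D n]]]]]

5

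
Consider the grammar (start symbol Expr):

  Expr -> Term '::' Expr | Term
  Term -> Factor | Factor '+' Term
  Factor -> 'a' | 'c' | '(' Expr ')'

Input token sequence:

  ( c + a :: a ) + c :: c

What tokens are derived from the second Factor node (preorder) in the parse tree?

[Expr [Term [Factor ( [Expr [Term [Factor c] + [Term [Factor a]]] :: [Expr [Term [Factor a]]]] )] + [Term [Factor c]]] :: [Expr [Term [Factor c]]]]

c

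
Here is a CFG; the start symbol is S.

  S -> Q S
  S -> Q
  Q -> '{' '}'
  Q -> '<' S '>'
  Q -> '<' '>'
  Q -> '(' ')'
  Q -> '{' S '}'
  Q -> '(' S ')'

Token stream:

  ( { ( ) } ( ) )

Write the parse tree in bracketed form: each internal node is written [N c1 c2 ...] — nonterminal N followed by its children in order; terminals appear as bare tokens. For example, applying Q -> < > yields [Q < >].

S
Q
( S )
( Q S )
( { S } S )
( { Q } S )
( { ( ) } S )
( { ( ) } Q )
( { ( ) } ( ) )

[S [Q ( [S [Q { [S [Q ( )]] }] [S [Q ( )]]] )]]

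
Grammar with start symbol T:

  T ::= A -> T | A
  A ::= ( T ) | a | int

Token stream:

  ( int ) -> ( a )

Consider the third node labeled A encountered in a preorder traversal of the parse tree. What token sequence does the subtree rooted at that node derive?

[T [A ( [T [A int]] )] -> [T [A ( [T [A a]] )]]]

( a )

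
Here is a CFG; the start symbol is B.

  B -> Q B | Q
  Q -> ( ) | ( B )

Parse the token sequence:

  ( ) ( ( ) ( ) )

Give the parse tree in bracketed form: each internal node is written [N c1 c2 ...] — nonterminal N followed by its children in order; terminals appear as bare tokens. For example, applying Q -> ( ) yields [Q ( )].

[B [Q ( )] [B [Q ( [B [Q ( )] [B [Q ( )]]] )]]]

B
Q B
( ) B
( ) Q
( ) ( B )
( ) ( Q B )
( ) ( ( ) B )
( ) ( ( ) Q )
( ) ( ( ) ( ) )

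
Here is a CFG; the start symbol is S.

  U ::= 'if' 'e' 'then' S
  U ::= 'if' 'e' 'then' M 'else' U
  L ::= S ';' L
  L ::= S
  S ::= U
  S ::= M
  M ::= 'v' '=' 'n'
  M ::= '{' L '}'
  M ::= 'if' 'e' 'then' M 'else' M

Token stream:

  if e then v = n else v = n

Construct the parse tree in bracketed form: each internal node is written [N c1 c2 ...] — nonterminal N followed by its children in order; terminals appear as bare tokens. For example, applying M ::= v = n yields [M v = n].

[S [M if e then [M v = n] else [M v = n]]]

S
M
if e then M else M
if e then v = n else M
if e then v = n else v = n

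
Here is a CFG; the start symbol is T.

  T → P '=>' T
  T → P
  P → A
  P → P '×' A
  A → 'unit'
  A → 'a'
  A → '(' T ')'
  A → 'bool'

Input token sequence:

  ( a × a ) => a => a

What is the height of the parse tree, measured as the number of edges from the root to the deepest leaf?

7

[T [P [A ( [T [P [P [A a]] × [A a]]] )]] => [T [P [A a]] => [T [P [A a]]]]]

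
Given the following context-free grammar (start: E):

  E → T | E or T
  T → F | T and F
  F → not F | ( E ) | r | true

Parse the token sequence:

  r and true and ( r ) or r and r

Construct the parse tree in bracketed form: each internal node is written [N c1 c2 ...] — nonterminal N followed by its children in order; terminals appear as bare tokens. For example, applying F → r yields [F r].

[E [E [T [T [T [F r]] and [F true]] and [F ( [E [T [F r]]] )]]] or [T [T [F r]] and [F r]]]

E
E or T
T or T
T and F or T
T and F and F or T
F and F and F or T
r and F and F or T
r and true and F or T
r and true and ( E ) or T
r and true and ( T ) or T
r and true and ( F ) or T
r and true and ( r ) or T
r and true and ( r ) or T and F
r and true and ( r ) or F and F
r and true and ( r ) or r and F
r and true and ( r ) or r and r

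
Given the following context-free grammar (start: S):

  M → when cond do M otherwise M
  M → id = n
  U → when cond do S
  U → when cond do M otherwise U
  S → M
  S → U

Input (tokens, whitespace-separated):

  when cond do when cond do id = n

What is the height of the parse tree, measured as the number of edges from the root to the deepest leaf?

[S [U when cond do [S [U when cond do [S [M id = n]]]]]]

6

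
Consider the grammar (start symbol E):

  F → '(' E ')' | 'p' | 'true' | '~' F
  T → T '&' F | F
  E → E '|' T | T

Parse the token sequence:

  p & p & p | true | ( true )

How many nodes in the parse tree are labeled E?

4

[E [E [E [T [T [T [F p]] & [F p]] & [F p]]] | [T [F true]]] | [T [F ( [E [T [F true]]] )]]]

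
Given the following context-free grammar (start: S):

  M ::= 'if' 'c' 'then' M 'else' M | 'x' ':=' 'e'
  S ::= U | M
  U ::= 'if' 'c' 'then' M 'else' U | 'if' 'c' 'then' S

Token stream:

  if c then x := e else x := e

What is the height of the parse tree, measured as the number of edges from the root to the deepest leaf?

[S [M if c then [M x := e] else [M x := e]]]

3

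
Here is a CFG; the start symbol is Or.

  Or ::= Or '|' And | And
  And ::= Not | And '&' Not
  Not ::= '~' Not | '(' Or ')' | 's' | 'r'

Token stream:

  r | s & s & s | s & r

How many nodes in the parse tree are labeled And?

[Or [Or [Or [And [Not r]]] | [And [And [And [Not s]] & [Not s]] & [Not s]]] | [And [And [Not s]] & [Not r]]]

6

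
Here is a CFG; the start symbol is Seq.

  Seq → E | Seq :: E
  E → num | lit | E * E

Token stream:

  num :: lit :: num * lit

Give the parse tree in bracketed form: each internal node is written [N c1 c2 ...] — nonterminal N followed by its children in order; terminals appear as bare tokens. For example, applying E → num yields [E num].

Seq
Seq :: E
Seq :: E :: E
E :: E :: E
num :: E :: E
num :: lit :: E
num :: lit :: E * E
num :: lit :: num * E
num :: lit :: num * lit

[Seq [Seq [Seq [E num]] :: [E lit]] :: [E [E num] * [E lit]]]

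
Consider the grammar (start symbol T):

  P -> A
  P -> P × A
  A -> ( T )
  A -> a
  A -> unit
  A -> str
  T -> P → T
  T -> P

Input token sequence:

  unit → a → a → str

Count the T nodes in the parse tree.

4

[T [P [A unit]] → [T [P [A a]] → [T [P [A a]] → [T [P [A str]]]]]]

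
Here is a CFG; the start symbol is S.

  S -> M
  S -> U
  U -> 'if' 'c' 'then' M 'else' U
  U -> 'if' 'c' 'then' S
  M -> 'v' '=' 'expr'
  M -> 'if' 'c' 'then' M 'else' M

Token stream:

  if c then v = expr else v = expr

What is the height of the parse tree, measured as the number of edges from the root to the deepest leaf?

3

[S [M if c then [M v = expr] else [M v = expr]]]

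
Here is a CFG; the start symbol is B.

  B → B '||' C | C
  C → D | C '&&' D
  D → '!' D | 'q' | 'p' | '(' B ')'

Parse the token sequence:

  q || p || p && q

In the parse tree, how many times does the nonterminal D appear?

[B [B [B [C [D q]]] || [C [D p]]] || [C [C [D p]] && [D q]]]

4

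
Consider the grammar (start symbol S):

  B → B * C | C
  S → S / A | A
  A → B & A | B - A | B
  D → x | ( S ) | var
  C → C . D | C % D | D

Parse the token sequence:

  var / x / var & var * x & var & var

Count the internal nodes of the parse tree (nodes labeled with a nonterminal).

30

[S [S [S [A [B [C [D var]]]]] / [A [B [C [D x]]]]] / [A [B [C [D var]]] & [A [B [B [C [D var]]] * [C [D x]]] & [A [B [C [D var]]] & [A [B [C [D var]]]]]]]]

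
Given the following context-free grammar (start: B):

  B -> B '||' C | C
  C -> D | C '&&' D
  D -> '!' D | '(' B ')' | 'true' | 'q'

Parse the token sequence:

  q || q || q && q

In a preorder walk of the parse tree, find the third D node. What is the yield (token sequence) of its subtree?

[B [B [B [C [D q]]] || [C [D q]]] || [C [C [D q]] && [D q]]]

q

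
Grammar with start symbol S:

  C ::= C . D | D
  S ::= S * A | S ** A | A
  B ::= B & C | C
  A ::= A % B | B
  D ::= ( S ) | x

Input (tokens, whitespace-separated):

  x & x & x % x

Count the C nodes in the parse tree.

[S [A [A [B [B [B [C [D x]]] & [C [D x]]] & [C [D x]]]] % [B [C [D x]]]]]

4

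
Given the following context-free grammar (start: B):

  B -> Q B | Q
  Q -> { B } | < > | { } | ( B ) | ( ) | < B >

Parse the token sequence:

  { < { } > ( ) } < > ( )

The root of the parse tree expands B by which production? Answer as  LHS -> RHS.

B -> Q B

[B [Q { [B [Q < [B [Q { }]] >] [B [Q ( )]]] }] [B [Q < >] [B [Q ( )]]]]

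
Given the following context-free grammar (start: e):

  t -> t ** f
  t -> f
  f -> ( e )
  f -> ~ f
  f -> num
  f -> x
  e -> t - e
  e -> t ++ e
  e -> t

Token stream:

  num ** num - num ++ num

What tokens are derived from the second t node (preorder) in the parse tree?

num

[e [t [t [f num]] ** [f num]] - [e [t [f num]] ++ [e [t [f num]]]]]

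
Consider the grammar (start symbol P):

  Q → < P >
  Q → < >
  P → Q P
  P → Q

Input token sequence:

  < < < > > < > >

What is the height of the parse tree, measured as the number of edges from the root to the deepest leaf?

[P [Q < [P [Q < [P [Q < >]] >] [P [Q < >]]] >]]

6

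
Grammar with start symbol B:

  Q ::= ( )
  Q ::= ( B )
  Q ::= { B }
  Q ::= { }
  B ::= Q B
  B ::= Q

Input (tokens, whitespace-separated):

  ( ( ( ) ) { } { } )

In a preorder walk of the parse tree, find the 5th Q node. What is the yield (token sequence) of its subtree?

{ }

[B [Q ( [B [Q ( [B [Q ( )]] )] [B [Q { }] [B [Q { }]]]] )]]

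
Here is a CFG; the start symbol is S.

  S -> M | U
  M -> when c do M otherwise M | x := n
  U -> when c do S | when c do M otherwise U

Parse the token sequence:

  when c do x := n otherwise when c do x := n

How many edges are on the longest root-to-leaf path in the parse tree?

[S [U when c do [M x := n] otherwise [U when c do [S [M x := n]]]]]

5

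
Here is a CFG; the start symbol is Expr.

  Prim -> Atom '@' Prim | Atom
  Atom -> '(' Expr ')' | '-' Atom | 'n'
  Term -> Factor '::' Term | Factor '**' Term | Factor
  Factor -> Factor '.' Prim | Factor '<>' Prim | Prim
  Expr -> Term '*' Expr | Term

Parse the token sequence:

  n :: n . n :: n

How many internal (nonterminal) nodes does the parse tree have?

[Expr [Term [Factor [Prim [Atom n]]] :: [Term [Factor [Factor [Prim [Atom n]]] . [Prim [Atom n]]] :: [Term [Factor [Prim [Atom n]]]]]]]

16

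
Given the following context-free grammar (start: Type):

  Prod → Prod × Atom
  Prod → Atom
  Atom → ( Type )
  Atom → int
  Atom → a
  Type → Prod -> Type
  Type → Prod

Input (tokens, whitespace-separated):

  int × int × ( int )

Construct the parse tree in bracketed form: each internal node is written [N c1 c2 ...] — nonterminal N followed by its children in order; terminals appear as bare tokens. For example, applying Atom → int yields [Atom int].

Type
Prod
Prod × Atom
Prod × Atom × Atom
Atom × Atom × Atom
int × Atom × Atom
int × int × Atom
int × int × ( Type )
int × int × ( Prod )
int × int × ( Atom )
int × int × ( int )

[Type [Prod [Prod [Prod [Atom int]] × [Atom int]] × [Atom ( [Type [Prod [Atom int]]] )]]]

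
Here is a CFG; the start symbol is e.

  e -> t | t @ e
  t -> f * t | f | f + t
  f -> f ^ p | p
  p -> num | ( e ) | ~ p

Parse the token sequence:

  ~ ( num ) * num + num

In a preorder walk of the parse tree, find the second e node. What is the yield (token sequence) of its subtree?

num

[e [t [f [p ~ [p ( [e [t [f [p num]]]] )]]] * [t [f [p num]] + [t [f [p num]]]]]]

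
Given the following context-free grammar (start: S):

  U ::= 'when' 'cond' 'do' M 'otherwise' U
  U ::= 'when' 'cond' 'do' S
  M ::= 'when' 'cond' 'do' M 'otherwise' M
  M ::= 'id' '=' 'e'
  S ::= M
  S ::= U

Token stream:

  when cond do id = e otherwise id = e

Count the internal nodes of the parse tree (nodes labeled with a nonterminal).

4

[S [M when cond do [M id = e] otherwise [M id = e]]]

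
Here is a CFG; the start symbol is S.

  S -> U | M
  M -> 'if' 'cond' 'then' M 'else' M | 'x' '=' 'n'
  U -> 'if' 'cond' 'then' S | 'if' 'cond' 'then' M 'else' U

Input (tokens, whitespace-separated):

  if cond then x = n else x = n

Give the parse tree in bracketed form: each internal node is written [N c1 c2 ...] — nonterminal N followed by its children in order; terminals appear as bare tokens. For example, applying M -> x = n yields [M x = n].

S
M
if cond then M else M
if cond then x = n else M
if cond then x = n else x = n

[S [M if cond then [M x = n] else [M x = n]]]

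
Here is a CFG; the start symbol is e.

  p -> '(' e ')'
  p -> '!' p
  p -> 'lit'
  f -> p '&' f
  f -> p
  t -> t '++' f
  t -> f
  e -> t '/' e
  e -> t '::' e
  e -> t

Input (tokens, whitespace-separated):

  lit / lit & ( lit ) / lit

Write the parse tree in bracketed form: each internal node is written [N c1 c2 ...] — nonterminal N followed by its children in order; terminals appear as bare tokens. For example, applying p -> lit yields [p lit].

e
t / e
f / e
p / e
lit / e
lit / t / e
lit / f / e
lit / p & f / e
lit / lit & f / e
lit / lit & p / e
lit / lit & ( e ) / e
lit / lit & ( t ) / e
lit / lit & ( f ) / e
lit / lit & ( p ) / e
lit / lit & ( lit ) / e
lit / lit & ( lit ) / t
lit / lit & ( lit ) / f
lit / lit & ( lit ) / p
lit / lit & ( lit ) / lit

[e [t [f [p lit]]] / [e [t [f [p lit] & [f [p ( [e [t [f [p lit]]]] )]]]] / [e [t [f [p lit]]]]]]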